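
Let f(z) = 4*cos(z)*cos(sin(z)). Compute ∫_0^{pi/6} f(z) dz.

4*sin(1/2)

Let u = sin(z), so du = cos(z) dz. When z = 0, u = 0; when z = pi/6, u = 1/2.
The integral becomes 4·∫ cos(u) du from 0 to 1/2, with antiderivative 4*sin(u).
Back in z: F(z) = 4*sin(sin(z)).
Then F(pi/6) - F(0) = (4*sin(1/2)) - (0) = 4*sin(1/2).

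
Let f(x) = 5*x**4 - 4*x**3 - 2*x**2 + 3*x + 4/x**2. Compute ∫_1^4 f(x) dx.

By the power rule, an antiderivative is F(x) = x**5 - x**4 - 2*x**3/3 + 3*x**2/2 - 4/x.
Then F(4) - F(1) = (2245/3) - (-19/6) = 1503/2.

1503/2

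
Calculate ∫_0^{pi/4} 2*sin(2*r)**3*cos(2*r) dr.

1/4

Let u = sin(2*r), so du = 2*cos(2*r) dr. When r = 0, u = 0; when r = pi/4, u = 1.
The integral becomes ∫ u**3 du from 0 to 1, with antiderivative u**4/4.
Back in r: F(r) = sin(2*r)**4/4.
Then F(pi/4) - F(0) = (1/4) - (0) = 1/4.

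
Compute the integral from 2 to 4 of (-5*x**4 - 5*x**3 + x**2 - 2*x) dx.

-3856/3

By the power rule, an antiderivative is F(x) = -x**5 - 5*x**4/4 + x**3/3 - x**2.
Then F(4) - F(2) = (-4016/3) - (-160/3) = -3856/3.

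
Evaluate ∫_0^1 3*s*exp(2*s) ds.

Integrate by parts once (u = s, dv = 3*exp(2*s) ds).
An antiderivative is F(s) = (6*s - 3)*exp(2*s)/4.
Then F(1) - F(0) = (3*exp(2)/4) - (-3/4) = 3/4 + 3*exp(2)/4.

3/4 + 3*exp(2)/4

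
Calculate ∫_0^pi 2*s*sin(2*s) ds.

Integrate by parts once (u = s, dv = 2*sin(2*s) ds).
An antiderivative is F(s) = -s*cos(2*s) + sin(2*s)/2.
Then F(pi) - F(0) = (-pi) - (0) = -pi.

-pi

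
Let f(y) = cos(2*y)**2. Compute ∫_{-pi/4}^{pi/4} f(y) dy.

Use the identity cos^2(2*y) = (1 + cos(4*y))/2.
An antiderivative is F(y) = y/2 + sin(4*y)/8.
Then F(pi/4) - F(-pi/4) = (pi/8) - (-pi/8) = pi/4.

pi/4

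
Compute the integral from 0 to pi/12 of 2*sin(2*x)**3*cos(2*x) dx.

Let u = sin(2*x), so du = 2*cos(2*x) dx. When x = 0, u = 0; when x = pi/12, u = 1/2.
The integral becomes ∫ u**3 du from 0 to 1/2, with antiderivative u**4/4.
Back in x: F(x) = sin(2*x)**4/4.
Then F(pi/12) - F(0) = (1/64) - (0) = 1/64.

1/64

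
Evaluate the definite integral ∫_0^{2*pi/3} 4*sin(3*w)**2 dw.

Use the identity sin^2(3*w) = (1 - cos(6*w))/2.
An antiderivative is F(w) = 2*w - sin(6*w)/3.
Then F(2*pi/3) - F(0) = (4*pi/3) - (0) = 4*pi/3.

4*pi/3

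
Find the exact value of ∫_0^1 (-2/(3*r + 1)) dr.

-4*log(2)/3

An antiderivative is F(r) = -2*log(3*r + 1)/3.
Then F(1) - F(0) = (-4*log(2)/3) - (0) = -4*log(2)/3.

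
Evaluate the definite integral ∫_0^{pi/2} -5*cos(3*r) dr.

An antiderivative is F(r) = -5*sin(3*r)/3.
Then F(pi/2) - F(0) = (5/3) - (0) = 5/3.

5/3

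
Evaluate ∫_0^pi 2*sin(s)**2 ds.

pi

Use the identity sin^2(s) = (1 - cos(2*s))/2.
An antiderivative is F(s) = s - sin(2*s)/2.
Then F(pi) - F(0) = (pi) - (0) = pi.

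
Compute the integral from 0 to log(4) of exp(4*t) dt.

255/4

Let u = exp(t), so du = exp(t) dt. When t = 0, u = 1; when t = log(4), u = 4.
The integral becomes ∫ u**3 du from 1 to 4, with antiderivative u**4/4.
Back in t: F(t) = exp(4*t)/4.
Then F(log(4)) - F(0) = (64) - (1/4) = 255/4.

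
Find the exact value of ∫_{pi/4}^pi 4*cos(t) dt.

An antiderivative is F(t) = 4*sin(t).
Then F(pi) - F(pi/4) = (0) - (2*sqrt(2)) = -2*sqrt(2).

-2*sqrt(2)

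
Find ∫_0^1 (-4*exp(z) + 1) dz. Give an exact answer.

5 - 4*E

An antiderivative is F(z) = z - 4*exp(z).
Then F(1) - F(0) = (1 - 4*E) - (-4) = 5 - 4*E.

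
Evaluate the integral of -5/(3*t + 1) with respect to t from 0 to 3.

An antiderivative is F(t) = -5*log(3*t + 1)/3.
Then F(3) - F(0) = (-5*log(10)/3) - (0) = -5*log(10)/3.

-5*log(10)/3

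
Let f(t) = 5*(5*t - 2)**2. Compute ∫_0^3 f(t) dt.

735

Let u = 5*t - 2, so du = 5 dt. When t = 0, u = -2; when t = 3, u = 13.
The integral becomes ∫ u**2 du from -2 to 13, with antiderivative u**3/3.
Back in t: F(t) = (5*t - 2)**3/3.
Then F(3) - F(0) = (2197/3) - (-8/3) = 735.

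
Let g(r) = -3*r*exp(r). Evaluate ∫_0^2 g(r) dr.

Integrate by parts once (u = r, dv = -3*exp(r) dr).
An antiderivative is F(r) = (-3*r + 3)*exp(r).
Then F(2) - F(0) = (-3*exp(2)) - (3) = -3*exp(2) - 3.

-3*exp(2) - 3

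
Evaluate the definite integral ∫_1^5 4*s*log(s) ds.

Integrate by parts once (u = ln s, dv = 4*s ds).
An antiderivative is F(s) = s**2*(2*log(s) - 1).
Then F(5) - F(1) = (-25 + 50*log(5)) - (-1) = -24 + 50*log(5).

-24 + 50*log(5)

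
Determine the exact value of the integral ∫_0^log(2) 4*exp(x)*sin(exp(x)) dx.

Let u = exp(x), so du = exp(x) dx. When x = 0, u = 1; when x = log(2), u = 2.
The integral becomes 4·∫ sin(u) du from 1 to 2, with antiderivative -4*cos(u).
Back in x: F(x) = -4*cos(exp(x)).
Then F(log(2)) - F(0) = (-4*cos(2)) - (-4*cos(1)) = -4*cos(2) + 4*cos(1).

-4*cos(2) + 4*cos(1)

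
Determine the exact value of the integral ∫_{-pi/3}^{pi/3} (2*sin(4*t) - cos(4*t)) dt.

An antiderivative is F(t) = -sin(4*t)/4 - cos(4*t)/2.
Then F(pi/3) - F(-pi/3) = (sqrt(3)/8 + 1/4) - (1/4 - sqrt(3)/8) = sqrt(3)/4.

sqrt(3)/4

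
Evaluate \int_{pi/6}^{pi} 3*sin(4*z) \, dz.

-9/8

An antiderivative is F(z) = -3*cos(4*z)/4.
Then F(pi) - F(pi/6) = (-3/4) - (3/8) = -9/8.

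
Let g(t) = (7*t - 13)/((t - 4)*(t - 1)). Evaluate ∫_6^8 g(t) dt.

Factor the denominator: t**2 - 5*t + 4 = (t - 1)(t - 4).
Partial fractions: (7*t - 13)/((t - 4)*(t - 1)) = 2/(t - 1) + 5/(t - 4).
An antiderivative is F(t) = 5*log(t - 4) + 2*log(t - 1).
Then F(8) - F(6) = (2*log(7) + 10*log(2)) - (2*log(5) + 5*log(2)) = -2*log(5) + 5*log(2) + 2*log(7).

-2*log(5) + 5*log(2) + 2*log(7)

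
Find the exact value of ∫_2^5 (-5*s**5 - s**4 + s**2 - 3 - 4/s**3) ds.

-338913/25

By the power rule, an antiderivative is F(s) = -5*s**6/6 - s**5/5 + s**3/3 - 3*s + 2/s**2.
Then F(5) - F(2) = (-2042863/150) - (-1877/30) = -338913/25.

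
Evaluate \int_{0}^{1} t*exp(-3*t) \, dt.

(-4 + exp(3))*exp(-3)/9

Integrate by parts once (u = t, dv = exp(-3*t) dt).
An antiderivative is F(t) = (-3*t - 1)*exp(-3*t)/9.
Then F(1) - F(0) = (-4*exp(-3)/9) - (-1/9) = (-4 + exp(3))*exp(-3)/9.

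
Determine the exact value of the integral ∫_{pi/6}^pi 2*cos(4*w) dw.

-sqrt(3)/4

An antiderivative is F(w) = sin(4*w)/2.
Then F(pi) - F(pi/6) = (0) - (sqrt(3)/4) = -sqrt(3)/4.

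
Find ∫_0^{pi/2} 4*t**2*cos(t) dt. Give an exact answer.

Integrate by parts twice (u = t^2, dv = 4*cos(t) dt).
An antiderivative is F(t) = 4*t**2*sin(t) + 8*t*cos(t) - 8*sin(t).
Then F(pi/2) - F(0) = (-8 + pi**2) - (0) = -8 + pi**2.

-8 + pi**2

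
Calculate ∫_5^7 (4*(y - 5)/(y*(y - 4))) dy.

Factor the denominator: y**2 - 4*y = y(y - 4).
Partial fractions: 4*(y - 5)/(y*(y - 4)) = 5/y - 1/(y - 4).
An antiderivative is F(y) = 5*log(y) - log(y - 4).
Then F(7) - F(5) = (-log(3) + 5*log(7)) - (5*log(5)) = -5*log(5) - log(3) + 5*log(7).

-5*log(5) - log(3) + 5*log(7)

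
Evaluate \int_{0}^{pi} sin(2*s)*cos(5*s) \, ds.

-4/21

Use the identity sin(2*s)cos(5*s) = [sin(7*s) + sin(-3*s)]/2.
An antiderivative is F(s) = cos(3*s)/6 - cos(7*s)/14.
Then F(pi) - F(0) = (-2/21) - (2/21) = -4/21.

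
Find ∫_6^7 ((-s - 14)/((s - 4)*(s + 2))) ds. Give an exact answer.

log(3/8)

Factor the denominator: s**2 - 2*s - 8 = (s + 2)(s - 4).
Partial fractions: (-s - 14)/((s - 4)*(s + 2)) = 2/(s + 2) - 3/(s - 4).
An antiderivative is F(s) = -3*log(s - 4) + 2*log(s + 2).
Then F(7) - F(6) = (log(3)) - (log(8)) = log(3/8).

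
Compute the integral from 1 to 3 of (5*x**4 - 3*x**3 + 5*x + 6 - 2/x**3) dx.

1918/9

By the power rule, an antiderivative is F(x) = x**5 - 3*x**4/4 + 5*x**2/2 + 6*x + x**(-2).
Then F(3) - F(1) = (8023/36) - (39/4) = 1918/9.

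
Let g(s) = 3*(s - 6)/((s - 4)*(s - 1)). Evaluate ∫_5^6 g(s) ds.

Factor the denominator: s**2 - 5*s + 4 = (s - 1)(s - 4).
Partial fractions: 3*(s - 6)/((s - 4)*(s - 1)) = 5/(s - 1) - 2/(s - 4).
An antiderivative is F(s) = -2*log(s - 4) + 5*log(s - 1).
Then F(6) - F(5) = (-2*log(2) + 5*log(5)) - (10*log(2)) = -12*log(2) + 5*log(5).

-12*log(2) + 5*log(5)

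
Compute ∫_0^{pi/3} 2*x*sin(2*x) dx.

sqrt(3)/4 + pi/6

Integrate by parts once (u = x, dv = 2*sin(2*x) dx).
An antiderivative is F(x) = -x*cos(2*x) + sin(2*x)/2.
Then F(pi/3) - F(0) = (sqrt(3)/4 + pi/6) - (0) = sqrt(3)/4 + pi/6.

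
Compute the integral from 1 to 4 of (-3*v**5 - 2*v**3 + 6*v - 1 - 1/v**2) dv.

-8535/4

By the power rule, an antiderivative is F(v) = -v**6/2 - v**4/2 + 3*v**2 - v + 1/v.
Then F(4) - F(1) = (-8527/4) - (2) = -8535/4.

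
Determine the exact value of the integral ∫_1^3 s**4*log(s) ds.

-242/25 + 243*log(3)/5

Integrate by parts once (u = ln s, dv = s**4 ds).
An antiderivative is F(s) = s**5*(5*log(s) - 1)/25.
Then F(3) - F(1) = (-243/25 + 243*log(3)/5) - (-1/25) = -242/25 + 243*log(3)/5.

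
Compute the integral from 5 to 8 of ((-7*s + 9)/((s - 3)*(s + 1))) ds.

Factor the denominator: s**2 - 2*s - 3 = (s + 1)(s - 3).
Partial fractions: (-7*s + 9)/((s - 3)*(s + 1)) = -4/(s + 1) - 3/(s - 3).
An antiderivative is F(s) = -3*log(s - 3) - 4*log(s + 1).
Then F(8) - F(5) = (-8*log(3) - 3*log(5)) - (-7*log(2) - 4*log(3)) = -3*log(5) - 4*log(3) + 7*log(2).

-3*log(5) - 4*log(3) + 7*log(2)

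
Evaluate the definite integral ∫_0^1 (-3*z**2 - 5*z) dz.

By the power rule, an antiderivative is F(z) = -z**3 - 5*z**2/2.
Then F(1) - F(0) = (-7/2) - (0) = -7/2.

-7/2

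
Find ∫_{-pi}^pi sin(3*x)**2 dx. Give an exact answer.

Use the identity sin^2(3*x) = (1 - cos(6*x))/2.
An antiderivative is F(x) = x/2 - sin(6*x)/12.
Then F(pi) - F(-pi) = (pi/2) - (-pi/2) = pi.

pi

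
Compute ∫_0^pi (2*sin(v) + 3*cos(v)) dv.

An antiderivative is F(v) = 3*sin(v) - 2*cos(v).
Then F(pi) - F(0) = (2) - (-2) = 4.

4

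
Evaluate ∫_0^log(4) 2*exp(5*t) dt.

2046/5

Let u = exp(t), so du = exp(t) dt. When t = 0, u = 1; when t = log(4), u = 4.
The integral becomes 2·∫ u**4 du from 1 to 4, with antiderivative 2*u**5/5.
Back in t: F(t) = 2*exp(5*t)/5.
Then F(log(4)) - F(0) = (2048/5) - (2/5) = 2046/5.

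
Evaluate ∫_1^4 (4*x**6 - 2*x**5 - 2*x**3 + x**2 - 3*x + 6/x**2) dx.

By the power rule, an antiderivative is F(x) = 4*x**7/7 - x**6/3 - x**4/2 + x**3/3 - 3*x**2/2 - 6/x.
Then F(4) - F(1) = (110107/14) - (-52/7) = 110211/14.

110211/14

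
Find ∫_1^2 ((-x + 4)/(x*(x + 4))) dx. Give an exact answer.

log(25/18)

Factor the denominator: x**2 + 4*x = (x + 4)x.
Partial fractions: (-x + 4)/(x*(x + 4)) = -2/(x + 4) + 1/x.
An antiderivative is F(x) = log(x) - 2*log(x + 4).
Then F(2) - F(1) = (-log(18)) - (-log(25)) = log(25/18).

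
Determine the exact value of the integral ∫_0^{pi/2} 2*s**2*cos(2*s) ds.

Integrate by parts twice (u = s^2, dv = 2*cos(2*s) ds).
An antiderivative is F(s) = s**2*sin(2*s) + s*cos(2*s) - sin(2*s)/2.
Then F(pi/2) - F(0) = (-pi/2) - (0) = -pi/2.

-pi/2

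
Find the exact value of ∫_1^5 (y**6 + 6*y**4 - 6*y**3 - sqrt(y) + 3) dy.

By the power rule, an antiderivative is F(y) = y**7/7 + 6*y**5/5 - 3*y**4/2 - 2*y**(3/2)/3 + 3*y.
Then F(5) - F(1) = (195835/14 - 10*sqrt(5)/3) - (457/210) = 1468534/105 - 10*sqrt(5)/3.

1468534/105 - 10*sqrt(5)/3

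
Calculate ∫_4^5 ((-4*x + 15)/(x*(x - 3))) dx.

-5*log(5) + 11*log(2)

Factor the denominator: x**2 - 3*x = x(x - 3).
Partial fractions: (-4*x + 15)/(x*(x - 3)) = -5/x + 1/(x - 3).
An antiderivative is F(x) = -5*log(x) + log(x - 3).
Then F(5) - F(4) = (-5*log(5) + log(2)) - (-10*log(2)) = -5*log(5) + 11*log(2).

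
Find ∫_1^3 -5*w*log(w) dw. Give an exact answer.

Integrate by parts once (u = ln w, dv = -5*w dw).
An antiderivative is F(w) = -5*w**2*(2*log(w) - 1)/4.
Then F(3) - F(1) = (45/4 - 45*log(3)/2) - (5/4) = 10 - 45*log(3)/2.

10 - 45*log(3)/2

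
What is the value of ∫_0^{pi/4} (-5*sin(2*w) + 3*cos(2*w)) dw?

An antiderivative is F(w) = 3*sin(2*w)/2 + 5*cos(2*w)/2.
Then F(pi/4) - F(0) = (3/2) - (5/2) = -1.

-1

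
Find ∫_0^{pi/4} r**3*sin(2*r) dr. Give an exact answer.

-3/8 + 3*pi**2/64

Integrate by parts 3 times (u = r^3, dv = sin(2*r) dr).
An antiderivative is F(r) = -r**3*cos(2*r)/2 + 3*r**2*sin(2*r)/4 + 3*r*cos(2*r)/4 - 3*sin(2*r)/8.
Then F(pi/4) - F(0) = (-3/8 + 3*pi**2/64) - (0) = -3/8 + 3*pi**2/64.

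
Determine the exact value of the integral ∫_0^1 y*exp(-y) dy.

Integrate by parts once (u = y, dv = exp(-y) dy).
An antiderivative is F(y) = (-y - 1)*exp(-y).
Then F(1) - F(0) = (-2*exp(-1)) - (-1) = 1 - 2*exp(-1).

1 - 2*exp(-1)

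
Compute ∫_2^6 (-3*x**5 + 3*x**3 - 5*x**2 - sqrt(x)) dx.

-68048/3 - 4*sqrt(6) + 4*sqrt(2)/3

By the power rule, an antiderivative is F(x) = -x**6/2 + 3*x**4/4 - 2*x**(3/2)/3 - 5*x**3/3.
Then F(6) - F(2) = (-22716 - 4*sqrt(6)) - (-100/3 - 4*sqrt(2)/3) = -68048/3 - 4*sqrt(6) + 4*sqrt(2)/3.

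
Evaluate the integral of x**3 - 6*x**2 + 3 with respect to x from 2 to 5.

By the power rule, an antiderivative is F(x) = x**4/4 - 2*x**3 + 3*x.
Then F(5) - F(2) = (-315/4) - (-6) = -291/4.

-291/4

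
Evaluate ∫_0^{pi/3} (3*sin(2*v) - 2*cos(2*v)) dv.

9/4 - sqrt(3)/2

An antiderivative is F(v) = -sin(2*v) - 3*cos(2*v)/2.
Then F(pi/3) - F(0) = (3/4 - sqrt(3)/2) - (-3/2) = 9/4 - sqrt(3)/2.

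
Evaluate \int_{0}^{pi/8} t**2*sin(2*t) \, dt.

-1/4 - sqrt(2)*pi**2/256 + sqrt(2)*pi/32 + sqrt(2)/8

Integrate by parts twice (u = t^2, dv = sin(2*t) dt).
An antiderivative is F(t) = -t**2*cos(2*t)/2 + t*sin(2*t)/2 + cos(2*t)/4.
Then F(pi/8) - F(0) = (sqrt(2)*(-pi**2 + 8*pi + 32)/256) - (1/4) = -1/4 - sqrt(2)*pi**2/256 + sqrt(2)*pi/32 + sqrt(2)/8.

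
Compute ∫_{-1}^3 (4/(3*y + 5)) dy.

An antiderivative is F(y) = 4*log(3*y + 5)/3.
Then F(3) - F(-1) = (4*log(14)/3) - (4*log(2)/3) = 4*log(7)/3.

4*log(7)/3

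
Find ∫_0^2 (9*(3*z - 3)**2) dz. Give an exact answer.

Let u = 3*z - 3, so du = 3 dz. When z = 0, u = -3; when z = 2, u = 3.
The integral becomes 3·∫ u**2 du from -3 to 3, with antiderivative u**3.
Back in z: F(z) = (3*z - 3)**3.
Then F(2) - F(0) = (27) - (-27) = 54.

54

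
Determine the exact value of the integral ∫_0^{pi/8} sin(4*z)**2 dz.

pi/16

Use the identity sin^2(4*z) = (1 - cos(8*z))/2.
An antiderivative is F(z) = z/2 - sin(8*z)/16.
Then F(pi/8) - F(0) = (pi/16) - (0) = pi/16.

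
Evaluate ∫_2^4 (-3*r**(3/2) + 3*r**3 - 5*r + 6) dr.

24*sqrt(2)/5 + 618/5

By the power rule, an antiderivative is F(r) = -6*r**(5/2)/5 + 3*r**4/4 - 5*r**2/2 + 6*r.
Then F(4) - F(2) = (688/5) - (14 - 24*sqrt(2)/5) = 24*sqrt(2)/5 + 618/5.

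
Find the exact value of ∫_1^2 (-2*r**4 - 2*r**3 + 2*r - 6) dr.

By the power rule, an antiderivative is F(r) = -2*r**5/5 - r**4/2 + r**2 - 6*r.
Then F(2) - F(1) = (-144/5) - (-59/10) = -229/10.

-229/10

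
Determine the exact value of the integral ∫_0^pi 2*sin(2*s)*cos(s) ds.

8/3

Use the identity sin(2*s)cos(s) = [sin(3*s) + sin(s)]/2.
An antiderivative is F(s) = -cos(s) - cos(3*s)/3.
Then F(pi) - F(0) = (4/3) - (-4/3) = 8/3.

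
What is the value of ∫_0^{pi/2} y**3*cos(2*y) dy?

3/4 - 3*pi**2/16

Integrate by parts 3 times (u = y^3, dv = cos(2*y) dy).
An antiderivative is F(y) = y**3*sin(2*y)/2 + 3*y**2*cos(2*y)/4 - 3*y*sin(2*y)/4 - 3*cos(2*y)/8.
Then F(pi/2) - F(0) = (3/8 - 3*pi**2/16) - (-3/8) = 3/4 - 3*pi**2/16.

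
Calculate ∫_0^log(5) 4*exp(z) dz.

An antiderivative is F(z) = 4*exp(z).
Then F(log(5)) - F(0) = (20) - (4) = 16.

16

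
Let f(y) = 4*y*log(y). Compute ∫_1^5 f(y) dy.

-24 + 50*log(5)

Integrate by parts once (u = ln y, dv = 4*y dy).
An antiderivative is F(y) = y**2*(2*log(y) - 1).
Then F(5) - F(1) = (-25 + 50*log(5)) - (-1) = -24 + 50*log(5).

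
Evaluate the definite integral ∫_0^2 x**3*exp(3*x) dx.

2/27 + 46*exp(6)/27

Integrate by parts 3 times (u = x^3, dv = exp(3*x) dx).
An antiderivative is F(x) = (9*x**3 - 9*x**2 + 6*x - 2)*exp(3*x)/27.
Then F(2) - F(0) = (46*exp(6)/27) - (-2/27) = 2/27 + 46*exp(6)/27.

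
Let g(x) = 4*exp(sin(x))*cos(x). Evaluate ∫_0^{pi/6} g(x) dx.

Let u = sin(x), so du = cos(x) dx. When x = 0, u = 0; when x = pi/6, u = 1/2.
The integral becomes 4·∫ exp(u) du from 0 to 1/2, with antiderivative 4*exp(u).
Back in x: F(x) = 4*exp(sin(x)).
Then F(pi/6) - F(0) = (4*exp(1/2)) - (4) = -4 + 4*exp(1/2).

-4 + 4*exp(1/2)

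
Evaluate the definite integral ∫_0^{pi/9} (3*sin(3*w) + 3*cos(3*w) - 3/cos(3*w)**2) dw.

An antiderivative is F(w) = sin(3*w) - cos(3*w) - tan(3*w).
Then F(pi/9) - F(0) = (-sqrt(3)/2 - 1/2) - (-1) = 1/2 - sqrt(3)/2.

1/2 - sqrt(3)/2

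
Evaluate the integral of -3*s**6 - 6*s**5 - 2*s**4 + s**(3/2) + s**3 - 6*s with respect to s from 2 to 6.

-5928416/35 - 8*sqrt(2)/5 + 72*sqrt(6)/5

By the power rule, an antiderivative is F(s) = -3*s**7/7 - s**6 + 2*s**(5/2)/5 - 2*s**5/5 + s**4/4 - 3*s**2.
Then F(6) - F(2) = (-5933304/35 + 72*sqrt(6)/5) - (-4888/35 + 8*sqrt(2)/5) = -5928416/35 - 8*sqrt(2)/5 + 72*sqrt(6)/5.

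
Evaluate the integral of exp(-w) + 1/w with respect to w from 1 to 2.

An antiderivative is F(w) = log(w) - exp(-w).
Then F(2) - F(1) = (-exp(-2) + log(2)) - (-exp(-1)) = -exp(-2) + exp(-1) + log(2).

-exp(-2) + exp(-1) + log(2)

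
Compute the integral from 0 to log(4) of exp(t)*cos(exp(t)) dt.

Let u = exp(t), so du = exp(t) dt. When t = 0, u = 1; when t = log(4), u = 4.
The integral becomes ∫ cos(u) du from 1 to 4, with antiderivative sin(u).
Back in t: F(t) = sin(exp(t)).
Then F(log(4)) - F(0) = (sin(4)) - (sin(1)) = -sin(1) + sin(4).

-sin(1) + sin(4)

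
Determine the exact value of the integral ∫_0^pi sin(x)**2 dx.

pi/2

Use the identity sin^2(x) = (1 - cos(2*x))/2.
An antiderivative is F(x) = x/2 - sin(2*x)/4.
Then F(pi) - F(0) = (pi/2) - (0) = pi/2.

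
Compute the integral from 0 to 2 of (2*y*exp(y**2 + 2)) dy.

Let u = y**2 + 2, so du = 2*y dy. When y = 0, u = 2; when y = 2, u = 6.
The integral becomes ∫ exp(u) du from 2 to 6, with antiderivative exp(u).
Back in y: F(y) = exp(y**2 + 2).
Then F(2) - F(0) = (exp(6)) - (exp(2)) = -exp(2) + exp(6).

-exp(2) + exp(6)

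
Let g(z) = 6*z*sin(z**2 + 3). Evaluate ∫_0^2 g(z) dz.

3*cos(3) - 3*cos(7)

Let u = z**2 + 3, so du = 2*z dz. When z = 0, u = 3; when z = 2, u = 7.
The integral becomes 3·∫ sin(u) du from 3 to 7, with antiderivative -3*cos(u).
Back in z: F(z) = -3*cos(z**2 + 3).
Then F(2) - F(0) = (-3*cos(7)) - (-3*cos(3)) = 3*cos(3) - 3*cos(7).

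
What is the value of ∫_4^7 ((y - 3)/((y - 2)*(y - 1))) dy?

log(8/5)

Factor the denominator: y**2 - 3*y + 2 = (y - 1)(y - 2).
Partial fractions: (y - 3)/((y - 2)*(y - 1)) = 2/(y - 1) - 1/(y - 2).
An antiderivative is F(y) = -log(y - 2) + 2*log(y - 1).
Then F(7) - F(4) = (log(36/5)) - (log(9/2)) = log(8/5).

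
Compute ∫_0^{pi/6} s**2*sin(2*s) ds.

-1/8 - pi**2/144 + sqrt(3)*pi/24

Integrate by parts twice (u = s^2, dv = sin(2*s) ds).
An antiderivative is F(s) = -s**2*cos(2*s)/2 + s*sin(2*s)/2 + cos(2*s)/4.
Then F(pi/6) - F(0) = (-pi**2/144 + 1/8 + sqrt(3)*pi/24) - (1/4) = -1/8 - pi**2/144 + sqrt(3)*pi/24.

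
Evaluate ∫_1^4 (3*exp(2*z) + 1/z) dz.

An antiderivative is F(z) = 3*exp(2*z)/2 + log(z).
Then F(4) - F(1) = (log(4) + 3*exp(8)/2) - (3*exp(2)/2) = -3*exp(2)/2 + log(4) + 3*exp(8)/2.

-3*exp(2)/2 + log(4) + 3*exp(8)/2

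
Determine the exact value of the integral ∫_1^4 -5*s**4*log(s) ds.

Integrate by parts once (u = ln s, dv = -5*s**4 ds).
An antiderivative is F(s) = -s**5*(5*log(s) - 1)/5.
Then F(4) - F(1) = (1024/5 - 2048*log(2)) - (1/5) = 1023/5 - 2048*log(2).

1023/5 - 2048*log(2)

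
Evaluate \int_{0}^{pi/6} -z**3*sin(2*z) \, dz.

-pi/16 - sqrt(3)*pi**2/96 + pi**3/864 + 3*sqrt(3)/16

Integrate by parts 3 times (u = z^3, dv = -sin(2*z) dz).
An antiderivative is F(z) = z**3*cos(2*z)/2 - 3*z**2*sin(2*z)/4 - 3*z*cos(2*z)/4 + 3*sin(2*z)/8.
Then F(pi/6) - F(0) = (-pi/16 - sqrt(3)*pi**2/96 + pi**3/864 + 3*sqrt(3)/16) - (0) = -pi/16 - sqrt(3)*pi**2/96 + pi**3/864 + 3*sqrt(3)/16.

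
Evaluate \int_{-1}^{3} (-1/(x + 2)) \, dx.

An antiderivative is F(x) = -log(x + 2).
Then F(3) - F(-1) = (-log(5)) - (0) = -log(5).

-log(5)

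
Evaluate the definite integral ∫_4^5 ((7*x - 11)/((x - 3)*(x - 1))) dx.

Factor the denominator: x**2 - 4*x + 3 = (x - 1)(x - 3).
Partial fractions: (7*x - 11)/((x - 3)*(x - 1)) = 2/(x - 1) + 5/(x - 3).
An antiderivative is F(x) = 5*log(x - 3) + 2*log(x - 1).
Then F(5) - F(4) = (9*log(2)) - (log(9)) = -2*log(3) + 9*log(2).

-2*log(3) + 9*log(2)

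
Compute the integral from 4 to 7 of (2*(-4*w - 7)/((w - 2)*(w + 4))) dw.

Factor the denominator: w**2 + 2*w - 8 = (w + 4)(w - 2).
Partial fractions: 2*(-4*w - 7)/((w - 2)*(w + 4)) = -3/(w + 4) - 5/(w - 2).
An antiderivative is F(w) = -5*log(w - 2) - 3*log(w + 4).
Then F(7) - F(4) = (-5*log(5) - 3*log(11)) - (-14*log(2)) = -5*log(5) - 3*log(11) + 14*log(2).

-5*log(5) - 3*log(11) + 14*log(2)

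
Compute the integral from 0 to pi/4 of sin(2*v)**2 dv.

pi/8

Use the identity sin^2(2*v) = (1 - cos(4*v))/2.
An antiderivative is F(v) = v/2 - sin(4*v)/8.
Then F(pi/4) - F(0) = (pi/8) - (0) = pi/8.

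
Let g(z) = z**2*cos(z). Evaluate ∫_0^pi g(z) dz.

Integrate by parts twice (u = z^2, dv = cos(z) dz).
An antiderivative is F(z) = z**2*sin(z) + 2*z*cos(z) - 2*sin(z).
Then F(pi) - F(0) = (-2*pi) - (0) = -2*pi.

-2*pi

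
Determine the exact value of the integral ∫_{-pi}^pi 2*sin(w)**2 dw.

Use the identity sin^2(w) = (1 - cos(2*w))/2.
An antiderivative is F(w) = w - sin(2*w)/2.
Then F(pi) - F(-pi) = (pi) - (-pi) = 2*pi.

2*pi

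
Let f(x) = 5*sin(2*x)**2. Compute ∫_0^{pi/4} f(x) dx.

5*pi/8

Use the identity sin^2(2*x) = (1 - cos(4*x))/2.
An antiderivative is F(x) = 5*x/2 - 5*sin(4*x)/8.
Then F(pi/4) - F(0) = (5*pi/8) - (0) = 5*pi/8.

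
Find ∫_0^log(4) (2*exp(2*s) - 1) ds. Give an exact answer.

An antiderivative is F(s) = exp(2*s) - s.
Then F(log(4)) - F(0) = (16 - log(4)) - (1) = 15 - log(4).

15 - log(4)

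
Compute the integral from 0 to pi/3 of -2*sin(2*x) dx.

An antiderivative is F(x) = cos(2*x).
Then F(pi/3) - F(0) = (-1/2) - (1) = -3/2.

-3/2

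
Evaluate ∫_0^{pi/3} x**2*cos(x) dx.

-sqrt(3) + sqrt(3)*pi**2/18 + pi/3

Integrate by parts twice (u = x^2, dv = cos(x) dx).
An antiderivative is F(x) = x**2*sin(x) + 2*x*cos(x) - 2*sin(x).
Then F(pi/3) - F(0) = (-sqrt(3) + sqrt(3)*pi**2/18 + pi/3) - (0) = -sqrt(3) + sqrt(3)*pi**2/18 + pi/3.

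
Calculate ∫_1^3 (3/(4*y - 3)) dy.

An antiderivative is F(y) = 3*log(4*y - 3)/4.
Then F(3) - F(1) = (3*log(3)/2) - (0) = 3*log(3)/2.

3*log(3)/2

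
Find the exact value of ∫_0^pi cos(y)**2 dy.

pi/2

Use the identity cos^2(y) = (1 + cos(2*y))/2.
An antiderivative is F(y) = y/2 + sin(2*y)/4.
Then F(pi) - F(0) = (pi/2) - (0) = pi/2.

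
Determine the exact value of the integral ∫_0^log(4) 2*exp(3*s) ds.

Let u = exp(s), so du = exp(s) ds. When s = 0, u = 1; when s = log(4), u = 4.
The integral becomes 2·∫ u**2 du from 1 to 4, with antiderivative 2*u**3/3.
Back in s: F(s) = 2*exp(3*s)/3.
Then F(log(4)) - F(0) = (128/3) - (2/3) = 42.

42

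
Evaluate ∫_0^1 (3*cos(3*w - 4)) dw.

Let u = 3*w - 4, so du = 3 dw. When w = 0, u = -4; when w = 1, u = -1.
The integral becomes ∫ cos(u) du from -4 to -1, with antiderivative sin(u).
Back in w: F(w) = sin(3*w - 4).
Then F(1) - F(0) = (-sin(1)) - (-sin(4)) = -sin(1) + sin(4).

-sin(1) + sin(4)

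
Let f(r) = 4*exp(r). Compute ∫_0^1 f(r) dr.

-4 + 4*E

An antiderivative is F(r) = 4*exp(r).
Then F(1) - F(0) = (4*E) - (4) = -4 + 4*E.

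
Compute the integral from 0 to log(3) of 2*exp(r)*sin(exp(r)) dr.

Let u = exp(r), so du = exp(r) dr. When r = 0, u = 1; when r = log(3), u = 3.
The integral becomes 2·∫ sin(u) du from 1 to 3, with antiderivative -2*cos(u).
Back in r: F(r) = -2*cos(exp(r)).
Then F(log(3)) - F(0) = (-2*cos(3)) - (-2*cos(1)) = 2*cos(1) - 2*cos(3).

2*cos(1) - 2*cos(3)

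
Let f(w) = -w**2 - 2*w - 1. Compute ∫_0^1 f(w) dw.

By the power rule, an antiderivative is F(w) = -w**3/3 - w**2 - w.
Then F(1) - F(0) = (-7/3) - (0) = -7/3.

-7/3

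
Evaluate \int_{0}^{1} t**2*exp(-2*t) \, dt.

Integrate by parts twice (u = t^2, dv = exp(-2*t) dt).
An antiderivative is F(t) = (-2*t**2 - 2*t - 1)*exp(-2*t)/4.
Then F(1) - F(0) = (-5*exp(-2)/4) - (-1/4) = (-5 + exp(2))*exp(-2)/4.

(-5 + exp(2))*exp(-2)/4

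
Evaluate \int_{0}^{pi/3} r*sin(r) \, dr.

Integrate by parts once (u = r, dv = sin(r) dr).
An antiderivative is F(r) = -r*cos(r) + sin(r).
Then F(pi/3) - F(0) = (-pi/6 + sqrt(3)/2) - (0) = -pi/6 + sqrt(3)/2.

-pi/6 + sqrt(3)/2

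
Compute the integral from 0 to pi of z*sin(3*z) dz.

Integrate by parts once (u = z, dv = sin(3*z) dz).
An antiderivative is F(z) = -z*cos(3*z)/3 + sin(3*z)/9.
Then F(pi) - F(0) = (pi/3) - (0) = pi/3.

pi/3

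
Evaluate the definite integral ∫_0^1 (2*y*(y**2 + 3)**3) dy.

175/4

Let u = y**2 + 3, so du = 2*y dy. When y = 0, u = 3; when y = 1, u = 4.
The integral becomes ∫ u**3 du from 3 to 4, with antiderivative u**4/4.
Back in y: F(y) = (y**2 + 3)**4/4.
Then F(1) - F(0) = (64) - (81/4) = 175/4.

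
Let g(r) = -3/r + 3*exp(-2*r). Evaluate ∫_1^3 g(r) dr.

An antiderivative is F(r) = -3*log(r) - 3*exp(-2*r)/2.
Then F(3) - F(1) = (-3*log(3) - 3*exp(-6)/2) - (-3*exp(-2)/2) = -3*log(3) - 3*exp(-6)/2 + 3*exp(-2)/2.

-3*log(3) - 3*exp(-6)/2 + 3*exp(-2)/2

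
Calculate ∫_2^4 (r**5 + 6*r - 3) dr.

702

By the power rule, an antiderivative is F(r) = r**6/6 + 3*r**2 - 3*r.
Then F(4) - F(2) = (2156/3) - (50/3) = 702.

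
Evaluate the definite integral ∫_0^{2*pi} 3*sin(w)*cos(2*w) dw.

Use the identity sin(w)cos(2*w) = [sin(3*w) + sin(-w)]/2.
An antiderivative is F(w) = 3*cos(w)/2 - cos(3*w)/2.
Then F(2*pi) - F(0) = (1) - (1) = 0.

0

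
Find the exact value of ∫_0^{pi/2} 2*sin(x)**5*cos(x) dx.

1/3

Let u = sin(x), so du = cos(x) dx. When x = 0, u = 0; when x = pi/2, u = 1.
The integral becomes 2·∫ u**5 du from 0 to 1, with antiderivative u**6/3.
Back in x: F(x) = sin(x)**6/3.
Then F(pi/2) - F(0) = (1/3) - (0) = 1/3.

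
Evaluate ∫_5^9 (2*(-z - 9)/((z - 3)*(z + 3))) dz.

Factor the denominator: z**2 - 9 = (z + 3)(z - 3).
Partial fractions: 2*(-z - 9)/((z - 3)*(z + 3)) = 2/(z + 3) - 4/(z - 3).
An antiderivative is F(z) = -4*log(z - 3) + 2*log(z + 3).
Then F(9) - F(5) = (-log(9)) - (log(4)) = -log(36).

-log(36)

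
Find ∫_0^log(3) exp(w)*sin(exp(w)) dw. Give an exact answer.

Let u = exp(w), so du = exp(w) dw. When w = 0, u = 1; when w = log(3), u = 3.
The integral becomes ∫ sin(u) du from 1 to 3, with antiderivative -cos(u).
Back in w: F(w) = -cos(exp(w)).
Then F(log(3)) - F(0) = (-cos(3)) - (-cos(1)) = cos(1) - cos(3).

cos(1) - cos(3)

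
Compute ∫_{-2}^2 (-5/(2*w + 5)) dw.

-5*log(3)

An antiderivative is F(w) = -5*log(2*w + 5)/2.
Then F(2) - F(-2) = (-5*log(3)) - (0) = -5*log(3).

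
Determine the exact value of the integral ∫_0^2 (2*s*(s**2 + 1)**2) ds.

Let u = s**2 + 1, so du = 2*s ds. When s = 0, u = 1; when s = 2, u = 5.
The integral becomes ∫ u**2 du from 1 to 5, with antiderivative u**3/3.
Back in s: F(s) = (s**2 + 1)**3/3.
Then F(2) - F(0) = (125/3) - (1/3) = 124/3.

124/3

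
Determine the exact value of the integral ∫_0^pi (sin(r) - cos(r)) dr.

2

An antiderivative is F(r) = -sin(r) - cos(r).
Then F(pi) - F(0) = (1) - (-1) = 2.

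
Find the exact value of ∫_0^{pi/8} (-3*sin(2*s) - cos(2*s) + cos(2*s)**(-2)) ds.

An antiderivative is F(s) = -sin(2*s)/2 + 3*cos(2*s)/2 + tan(2*s)/2.
Then F(pi/8) - F(0) = (1/2 + sqrt(2)/2) - (3/2) = -1 + sqrt(2)/2.

-1 + sqrt(2)/2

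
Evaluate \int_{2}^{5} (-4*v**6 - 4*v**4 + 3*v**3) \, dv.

-6522231/140

By the power rule, an antiderivative is F(v) = -4*v**7/7 - 4*v**5/5 + 3*v**4/4.
Then F(5) - F(2) = (-1306875/28) - (-3036/35) = -6522231/140.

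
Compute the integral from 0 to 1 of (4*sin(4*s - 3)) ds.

cos(3) - cos(1)

Let u = 4*s - 3, so du = 4 ds. When s = 0, u = -3; when s = 1, u = 1.
The integral becomes ∫ sin(u) du from -3 to 1, with antiderivative -cos(u).
Back in s: F(s) = -cos(4*s - 3).
Then F(1) - F(0) = (-cos(1)) - (-cos(3)) = cos(3) - cos(1).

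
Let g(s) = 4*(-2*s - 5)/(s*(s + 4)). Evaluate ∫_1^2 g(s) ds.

-8*log(2) - 3*log(3) + 3*log(5)

Factor the denominator: s**2 + 4*s = (s + 4)s.
Partial fractions: 4*(-2*s - 5)/(s*(s + 4)) = -3/(s + 4) - 5/s.
An antiderivative is F(s) = -5*log(s) - 3*log(s + 4).
Then F(2) - F(1) = (-8*log(2) - 3*log(3)) - (-3*log(5)) = -8*log(2) - 3*log(3) + 3*log(5).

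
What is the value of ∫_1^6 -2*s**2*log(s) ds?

-144*log(3) - 144*log(2) + 430/9

Integrate by parts once (u = ln s, dv = -2*s**2 ds).
An antiderivative is F(s) = -2*s**3*(3*log(s) - 1)/9.
Then F(6) - F(1) = (-144*log(3) - 144*log(2) + 48) - (2/9) = -144*log(3) - 144*log(2) + 430/9.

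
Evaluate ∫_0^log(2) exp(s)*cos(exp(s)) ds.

Let u = exp(s), so du = exp(s) ds. When s = 0, u = 1; when s = log(2), u = 2.
The integral becomes ∫ cos(u) du from 1 to 2, with antiderivative sin(u).
Back in s: F(s) = sin(exp(s)).
Then F(log(2)) - F(0) = (sin(2)) - (sin(1)) = -sin(1) + sin(2).

-sin(1) + sin(2)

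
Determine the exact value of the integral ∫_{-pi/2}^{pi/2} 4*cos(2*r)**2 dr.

2*pi

Use the identity cos^2(2*r) = (1 + cos(4*r))/2.
An antiderivative is F(r) = 2*r + sin(4*r)/2.
Then F(pi/2) - F(-pi/2) = (pi) - (-pi) = 2*pi.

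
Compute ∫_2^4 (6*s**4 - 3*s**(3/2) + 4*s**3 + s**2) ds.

By the power rule, an antiderivative is F(s) = -6*s**(5/2)/5 + 6*s**5/5 + s**4 + s**3/3.
Then F(4) - F(2) = (22016/15) - (856/15 - 24*sqrt(2)/5) = 24*sqrt(2)/5 + 4232/3.

24*sqrt(2)/5 + 4232/3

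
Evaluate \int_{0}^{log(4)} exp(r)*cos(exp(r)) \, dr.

-sin(1) + sin(4)

Let u = exp(r), so du = exp(r) dr. When r = 0, u = 1; when r = log(4), u = 4.
The integral becomes ∫ cos(u) du from 1 to 4, with antiderivative sin(u).
Back in r: F(r) = sin(exp(r)).
Then F(log(4)) - F(0) = (sin(4)) - (sin(1)) = -sin(1) + sin(4).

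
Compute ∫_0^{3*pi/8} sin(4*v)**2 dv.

3*pi/16

Use the identity sin^2(4*v) = (1 - cos(8*v))/2.
An antiderivative is F(v) = v/2 - sin(8*v)/16.
Then F(3*pi/8) - F(0) = (3*pi/16) - (0) = 3*pi/16.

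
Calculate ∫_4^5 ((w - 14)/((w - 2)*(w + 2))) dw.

Factor the denominator: w**2 - 4 = (w + 2)(w - 2).
Partial fractions: (w - 14)/((w - 2)*(w + 2)) = 4/(w + 2) - 3/(w - 2).
An antiderivative is F(w) = -3*log(w - 2) + 4*log(w + 2).
Then F(5) - F(4) = (-3*log(3) + 4*log(7)) - (log(2) + 4*log(3)) = -7*log(3) - log(2) + 4*log(7).

-7*log(3) - log(2) + 4*log(7)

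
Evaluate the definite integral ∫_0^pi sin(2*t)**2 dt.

pi/2

Use the identity sin^2(2*t) = (1 - cos(4*t))/2.
An antiderivative is F(t) = t/2 - sin(4*t)/8.
Then F(pi) - F(0) = (pi/2) - (0) = pi/2.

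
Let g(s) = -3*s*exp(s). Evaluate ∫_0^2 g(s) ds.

Integrate by parts once (u = s, dv = -3*exp(s) ds).
An antiderivative is F(s) = (-3*s + 3)*exp(s).
Then F(2) - F(0) = (-3*exp(2)) - (3) = -3*exp(2) - 3.

-3*exp(2) - 3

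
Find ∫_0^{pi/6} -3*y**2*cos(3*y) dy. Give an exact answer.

Integrate by parts twice (u = y^2, dv = -3*cos(3*y) dy).
An antiderivative is F(y) = -y**2*sin(3*y) - 2*y*cos(3*y)/3 + 2*sin(3*y)/9.
Then F(pi/6) - F(0) = (2/9 - pi**2/36) - (0) = 2/9 - pi**2/36.

2/9 - pi**2/36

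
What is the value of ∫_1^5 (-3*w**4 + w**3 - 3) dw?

-8652/5

By the power rule, an antiderivative is F(w) = -3*w**5/5 + w**4/4 - 3*w.
Then F(5) - F(1) = (-6935/4) - (-67/20) = -8652/5.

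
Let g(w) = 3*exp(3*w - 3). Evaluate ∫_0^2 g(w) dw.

Let u = 3*w - 3, so du = 3 dw. When w = 0, u = -3; when w = 2, u = 3.
The integral becomes ∫ exp(u) du from -3 to 3, with antiderivative exp(u).
Back in w: F(w) = exp(3*w - 3).
Then F(2) - F(0) = (exp(3)) - (exp(-3)) = 2*sinh(3).

2*sinh(3)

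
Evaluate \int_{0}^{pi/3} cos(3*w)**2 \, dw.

Use the identity cos^2(3*w) = (1 + cos(6*w))/2.
An antiderivative is F(w) = w/2 + sin(6*w)/12.
Then F(pi/3) - F(0) = (pi/6) - (0) = pi/6.

pi/6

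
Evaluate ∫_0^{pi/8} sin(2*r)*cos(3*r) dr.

Use the identity sin(2*r)cos(3*r) = [sin(5*r) + sin(-r)]/2.
An antiderivative is F(r) = cos(r)/2 - cos(5*r)/10.
Then F(pi/8) - F(0) = (sqrt(2 - sqrt(2))/20 + sqrt(sqrt(2) + 2)/4) - (2/5) = -2/5 + sqrt(2 - sqrt(2))/20 + sqrt(sqrt(2) + 2)/4.

-2/5 + sqrt(2 - sqrt(2))/20 + sqrt(sqrt(2) + 2)/4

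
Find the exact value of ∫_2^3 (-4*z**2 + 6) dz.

-58/3

By the power rule, an antiderivative is F(z) = -4*z**3/3 + 6*z.
Then F(3) - F(2) = (-18) - (4/3) = -58/3.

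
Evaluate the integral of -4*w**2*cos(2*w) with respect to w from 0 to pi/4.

1 - pi**2/8

Integrate by parts twice (u = w^2, dv = -4*cos(2*w) dw).
An antiderivative is F(w) = -2*w**2*sin(2*w) - 2*w*cos(2*w) + sin(2*w).
Then F(pi/4) - F(0) = (1 - pi**2/8) - (0) = 1 - pi**2/8.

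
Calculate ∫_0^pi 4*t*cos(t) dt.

-8

Integrate by parts once (u = t, dv = 4*cos(t) dt).
An antiderivative is F(t) = 4*t*sin(t) + 4*cos(t).
Then F(pi) - F(0) = (-4) - (4) = -8.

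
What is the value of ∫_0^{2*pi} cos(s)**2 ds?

Use the identity cos^2(s) = (1 + cos(2*s))/2.
An antiderivative is F(s) = s/2 + sin(2*s)/4.
Then F(2*pi) - F(0) = (pi) - (0) = pi.

pi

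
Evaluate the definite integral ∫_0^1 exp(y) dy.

-1 + E

An antiderivative is F(y) = exp(y).
Then F(1) - F(0) = (E) - (1) = -1 + E.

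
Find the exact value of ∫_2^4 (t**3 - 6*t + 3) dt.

30

By the power rule, an antiderivative is F(t) = t**4/4 - 3*t**2 + 3*t.
Then F(4) - F(2) = (28) - (-2) = 30.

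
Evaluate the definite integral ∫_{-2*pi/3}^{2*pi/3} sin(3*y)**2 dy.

2*pi/3

Use the identity sin^2(3*y) = (1 - cos(6*y))/2.
An antiderivative is F(y) = y/2 - sin(6*y)/12.
Then F(2*pi/3) - F(-2*pi/3) = (pi/3) - (-pi/3) = 2*pi/3.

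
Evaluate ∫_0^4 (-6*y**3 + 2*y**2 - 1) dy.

-1036/3

By the power rule, an antiderivative is F(y) = -3*y**4/2 + 2*y**3/3 - y.
Then F(4) - F(0) = (-1036/3) - (0) = -1036/3.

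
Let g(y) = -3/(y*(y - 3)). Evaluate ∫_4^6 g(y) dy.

Factor the denominator: y**2 - 3*y = y(y - 3).
Partial fractions: -3/(y*(y - 3)) = 1/y - 1/(y - 3).
An antiderivative is F(y) = log(y) - log(y - 3).
Then F(6) - F(4) = (log(2)) - (log(4)) = -log(2).

-log(2)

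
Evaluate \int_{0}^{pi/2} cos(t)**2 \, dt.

Use the identity cos^2(t) = (1 + cos(2*t))/2.
An antiderivative is F(t) = t/2 + sin(2*t)/4.
Then F(pi/2) - F(0) = (pi/4) - (0) = pi/4.

pi/4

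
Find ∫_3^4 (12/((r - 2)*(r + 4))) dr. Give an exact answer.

Factor the denominator: r**2 + 2*r - 8 = (r + 4)(r - 2).
Partial fractions: 12/((r - 2)*(r + 4)) = -2/(r + 4) + 2/(r - 2).
An antiderivative is F(r) = 2*log(r - 2) - 2*log(r + 4).
Then F(4) - F(3) = (-log(16)) - (-log(49)) = log(49/16).

log(49/16)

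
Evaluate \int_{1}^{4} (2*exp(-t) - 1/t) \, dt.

An antiderivative is F(t) = -log(t) - 2*exp(-t).
Then F(4) - F(1) = ((-log(4**exp(4)) - 2)*exp(-4)) - (-2*exp(-1)) = (-log(4**exp(4)) - 2 + 2*exp(3))*exp(-4).

(-log(4**exp(4)) - 2 + 2*exp(3))*exp(-4)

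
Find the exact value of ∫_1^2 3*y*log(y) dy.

Integrate by parts once (u = ln y, dv = 3*y dy).
An antiderivative is F(y) = 3*y**2*(2*log(y) - 1)/4.
Then F(2) - F(1) = (-3 + log(64)) - (-3/4) = -9/4 + log(64).

-9/4 + log(64)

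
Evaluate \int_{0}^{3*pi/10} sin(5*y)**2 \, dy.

3*pi/20

Use the identity sin^2(5*y) = (1 - cos(10*y))/2.
An antiderivative is F(y) = y/2 - sin(10*y)/20.
Then F(3*pi/10) - F(0) = (3*pi/20) - (0) = 3*pi/20.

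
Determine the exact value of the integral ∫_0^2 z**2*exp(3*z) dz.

-2/27 + 26*exp(6)/27

Integrate by parts twice (u = z^2, dv = exp(3*z) dz).
An antiderivative is F(z) = (9*z**2 - 6*z + 2)*exp(3*z)/27.
Then F(2) - F(0) = (26*exp(6)/27) - (2/27) = -2/27 + 26*exp(6)/27.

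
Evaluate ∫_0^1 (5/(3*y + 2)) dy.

An antiderivative is F(y) = 5*log(3*y + 2)/3.
Then F(1) - F(0) = (5*log(5)/3) - (5*log(2)/3) = -5*log(2)/3 + 5*log(5)/3.

-5*log(2)/3 + 5*log(5)/3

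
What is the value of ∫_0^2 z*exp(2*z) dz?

Integrate by parts once (u = z, dv = exp(2*z) dz).
An antiderivative is F(z) = (2*z - 1)*exp(2*z)/4.
Then F(2) - F(0) = (3*exp(4)/4) - (-1/4) = 1/4 + 3*exp(4)/4.

1/4 + 3*exp(4)/4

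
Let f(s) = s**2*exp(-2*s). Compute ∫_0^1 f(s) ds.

Integrate by parts twice (u = s^2, dv = exp(-2*s) ds).
An antiderivative is F(s) = (-2*s**2 - 2*s - 1)*exp(-2*s)/4.
Then F(1) - F(0) = (-5*exp(-2)/4) - (-1/4) = (-5 + exp(2))*exp(-2)/4.

(-5 + exp(2))*exp(-2)/4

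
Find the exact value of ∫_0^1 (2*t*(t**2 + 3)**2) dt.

Let u = t**2 + 3, so du = 2*t dt. When t = 0, u = 3; when t = 1, u = 4.
The integral becomes ∫ u**2 du from 3 to 4, with antiderivative u**3/3.
Back in t: F(t) = (t**2 + 3)**3/3.
Then F(1) - F(0) = (64/3) - (9) = 37/3.

37/3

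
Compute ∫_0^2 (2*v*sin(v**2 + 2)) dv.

-cos(6) + cos(2)

Let u = v**2 + 2, so du = 2*v dv. When v = 0, u = 2; when v = 2, u = 6.
The integral becomes ∫ sin(u) du from 2 to 6, with antiderivative -cos(u).
Back in v: F(v) = -cos(v**2 + 2).
Then F(2) - F(0) = (-cos(6)) - (-cos(2)) = -cos(6) + cos(2).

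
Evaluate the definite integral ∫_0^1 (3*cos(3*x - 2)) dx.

sin(1) + sin(2)

Let u = 3*x - 2, so du = 3 dx. When x = 0, u = -2; when x = 1, u = 1.
The integral becomes ∫ cos(u) du from -2 to 1, with antiderivative sin(u).
Back in x: F(x) = sin(3*x - 2).
Then F(1) - F(0) = (sin(1)) - (-sin(2)) = sin(1) + sin(2).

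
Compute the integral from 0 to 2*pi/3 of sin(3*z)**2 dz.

Use the identity sin^2(3*z) = (1 - cos(6*z))/2.
An antiderivative is F(z) = z/2 - sin(6*z)/12.
Then F(2*pi/3) - F(0) = (pi/3) - (0) = pi/3.

pi/3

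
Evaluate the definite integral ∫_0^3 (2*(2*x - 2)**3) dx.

60

Let u = 2*x - 2, so du = 2 dx. When x = 0, u = -2; when x = 3, u = 4.
The integral becomes ∫ u**3 du from -2 to 4, with antiderivative u**4/4.
Back in x: F(x) = (2*x - 2)**4/4.
Then F(3) - F(0) = (64) - (4) = 60.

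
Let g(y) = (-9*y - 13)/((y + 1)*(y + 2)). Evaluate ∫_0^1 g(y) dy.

-5*log(3) + log(2)

Factor the denominator: y**2 + 3*y + 2 = (y + 2)(y + 1).
Partial fractions: (-9*y - 13)/((y + 1)*(y + 2)) = -5/(y + 2) - 4/(y + 1).
An antiderivative is F(y) = -4*log(y + 1) - 5*log(y + 2).
Then F(1) - F(0) = (-5*log(3) - 4*log(2)) - (-log(32)) = -5*log(3) + log(2).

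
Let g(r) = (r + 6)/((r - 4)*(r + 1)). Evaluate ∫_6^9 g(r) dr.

Factor the denominator: r**2 - 3*r - 4 = (r + 1)(r - 4).
Partial fractions: (r + 6)/((r - 4)*(r + 1)) = -1/(r + 1) + 2/(r - 4).
An antiderivative is F(r) = 2*log(r - 4) - log(r + 1).
Then F(9) - F(6) = (log(5/2)) - (log(4/7)) = log(35/8).

log(35/8)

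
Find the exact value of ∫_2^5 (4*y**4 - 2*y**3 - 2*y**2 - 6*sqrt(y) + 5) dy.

By the power rule, an antiderivative is F(y) = 4*y**5/5 - y**4/2 - 4*y**(3/2) - 2*y**3/3 + 5*y.
Then F(5) - F(2) = (12775/6 - 20*sqrt(5)) - (334/15 - 8*sqrt(2)) = -20*sqrt(5) + 8*sqrt(2) + 21069/10.

-20*sqrt(5) + 8*sqrt(2) + 21069/10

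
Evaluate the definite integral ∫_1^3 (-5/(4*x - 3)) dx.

-5*log(3)/2

An antiderivative is F(x) = -5*log(4*x - 3)/4.
Then F(3) - F(1) = (-5*log(3)/2) - (0) = -5*log(3)/2.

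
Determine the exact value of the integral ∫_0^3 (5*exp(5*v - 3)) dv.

Let u = 5*v - 3, so du = 5 dv. When v = 0, u = -3; when v = 3, u = 12.
The integral becomes ∫ exp(u) du from -3 to 12, with antiderivative exp(u).
Back in v: F(v) = exp(5*v - 3).
Then F(3) - F(0) = (exp(12)) - (exp(-3)) = -(1 - exp(15))*exp(-3).

-(1 - exp(15))*exp(-3)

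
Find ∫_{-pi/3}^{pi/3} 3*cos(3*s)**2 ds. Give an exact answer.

pi

Use the identity cos^2(3*s) = (1 + cos(6*s))/2.
An antiderivative is F(s) = 3*s/2 + sin(6*s)/4.
Then F(pi/3) - F(-pi/3) = (pi/2) - (-pi/2) = pi.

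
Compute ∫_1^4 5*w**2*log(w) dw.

-35 + 640*log(2)/3

Integrate by parts once (u = ln w, dv = 5*w**2 dw).
An antiderivative is F(w) = 5*w**3*(3*log(w) - 1)/9.
Then F(4) - F(1) = (-320/9 + 640*log(2)/3) - (-5/9) = -35 + 640*log(2)/3.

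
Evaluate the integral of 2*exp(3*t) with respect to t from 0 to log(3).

Let u = exp(t), so du = exp(t) dt. When t = 0, u = 1; when t = log(3), u = 3.
The integral becomes 2·∫ u**2 du from 1 to 3, with antiderivative 2*u**3/3.
Back in t: F(t) = 2*exp(3*t)/3.
Then F(log(3)) - F(0) = (18) - (2/3) = 52/3.

52/3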